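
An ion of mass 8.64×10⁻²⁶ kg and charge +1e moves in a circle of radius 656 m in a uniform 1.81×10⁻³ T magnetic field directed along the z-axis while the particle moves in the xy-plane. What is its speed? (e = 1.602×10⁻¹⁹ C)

v ≈ 2.20×10⁶ m/s

From |q|vB = mv²/r, v = |q|Br/m.
v = (1.602×10⁻¹⁹)(1.81×10⁻³)(656)/8.64×10⁻²⁶ ≈ 2.20×10⁶ m/s.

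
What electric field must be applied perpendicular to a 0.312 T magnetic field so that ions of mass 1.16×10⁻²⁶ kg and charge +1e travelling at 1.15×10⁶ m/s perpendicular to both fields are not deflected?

E = 3.59×10⁵ V/m

For straight-line motion qE = qvB, so E = vB.
E = 1.15×10⁶ × 0.312 = 3.59×10⁵ V/m.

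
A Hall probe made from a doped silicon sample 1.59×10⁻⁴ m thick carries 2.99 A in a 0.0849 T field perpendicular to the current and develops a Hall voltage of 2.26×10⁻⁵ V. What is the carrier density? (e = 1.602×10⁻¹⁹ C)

From V_H = IB/(n e t), n = IB/(V_H e t).
n = (2.99)(0.0849)/((2.26×10⁻⁵)(1.602×10⁻¹⁹)(1.59×10⁻⁴)) ≈ 4.41×10²⁶ m⁻³.

n ≈ 4.41×10²⁶ m⁻³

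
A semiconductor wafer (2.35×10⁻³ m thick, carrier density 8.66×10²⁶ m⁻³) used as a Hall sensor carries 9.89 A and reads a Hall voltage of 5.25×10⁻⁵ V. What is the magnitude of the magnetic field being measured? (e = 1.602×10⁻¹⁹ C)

From V_H = IB/(n e t), B = V_H n e t / I.
B = (5.25×10⁻⁵)(8.66×10²⁶)(1.602×10⁻¹⁹)(2.35×10⁻³)/9.89 ≈ 1.73 T.

B ≈ 1.73 T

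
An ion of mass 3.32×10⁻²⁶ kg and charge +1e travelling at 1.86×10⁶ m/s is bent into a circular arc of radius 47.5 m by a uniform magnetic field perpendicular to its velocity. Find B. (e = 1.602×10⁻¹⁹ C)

From |q|vB = mv²/r, B = mv/(|q|r).
B = (3.32×10⁻²⁶)(1.86×10⁶)/((1.602×10⁻¹⁹)(47.5)) ≈ 8.12×10⁻³ T.

B ≈ 8.12×10⁻³ T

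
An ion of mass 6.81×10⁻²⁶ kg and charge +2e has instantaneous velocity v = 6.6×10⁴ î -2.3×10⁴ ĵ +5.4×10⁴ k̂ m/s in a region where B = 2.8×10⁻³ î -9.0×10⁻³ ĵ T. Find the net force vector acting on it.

v×B = (486, 151, -530) N/C.
F = q v×B = (3.204×10⁻¹⁹ C)·(486, 151, -530) = (1.56×10⁻¹⁶, 4.84×10⁻¹⁷, -1.70×10⁻¹⁶) N.

F ≈ (1.56×10⁻¹⁶, 4.84×10⁻¹⁷, -1.70×10⁻¹⁶) N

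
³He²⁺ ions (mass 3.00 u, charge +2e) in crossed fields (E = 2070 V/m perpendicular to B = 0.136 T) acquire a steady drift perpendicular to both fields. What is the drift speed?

v_d ≈ 1.52×10⁴ m/s

The steady drift has the magnetic force balancing the electric force, so v_d = E/B.
v_d = 2070/0.136 = 1.52×10⁴ m/s.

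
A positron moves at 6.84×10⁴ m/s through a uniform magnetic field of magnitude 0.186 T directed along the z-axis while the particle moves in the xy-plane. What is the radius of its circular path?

The magnetic force provides the centripetal force: |q|vB = mv²/r.
r = mv/(|q|B) = (9.109×10⁻³¹)(6.84×10⁴)/((1.602×10⁻¹⁹)(0.186)) ≈ 2.09×10⁻⁶ m.

r ≈ 2.09×10⁻⁶ m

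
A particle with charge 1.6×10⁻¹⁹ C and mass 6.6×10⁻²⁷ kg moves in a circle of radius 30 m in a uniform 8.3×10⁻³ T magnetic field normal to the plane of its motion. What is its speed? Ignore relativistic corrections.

From |q|vB = mv²/r, v = |q|Br/m.
v = (1.6×10⁻¹⁹)(8.3×10⁻³)(30)/6.6×10⁻²⁷ ≈ 6.0×10⁶ m/s.

v ≈ 6.0×10⁶ m/s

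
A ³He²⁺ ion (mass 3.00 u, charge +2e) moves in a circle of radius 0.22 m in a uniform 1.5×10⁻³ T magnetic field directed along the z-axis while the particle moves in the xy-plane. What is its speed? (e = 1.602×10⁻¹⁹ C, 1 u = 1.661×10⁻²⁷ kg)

v ≈ 2.1×10⁴ m/s

From |q|vB = mv²/r, v = |q|Br/m.
v = (3.204×10⁻¹⁹)(1.5×10⁻³)(0.22)/4.983×10⁻²⁷ ≈ 2.1×10⁴ m/s.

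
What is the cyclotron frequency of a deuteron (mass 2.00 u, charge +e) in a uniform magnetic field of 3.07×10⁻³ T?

f = |q|B/(2πm).
f = (1.602×10⁻¹⁹)(3.07×10⁻³)/(2π·3.322×10⁻²⁷) ≈ 2.36×10⁴ Hz.

f ≈ 2.36×10⁴ Hz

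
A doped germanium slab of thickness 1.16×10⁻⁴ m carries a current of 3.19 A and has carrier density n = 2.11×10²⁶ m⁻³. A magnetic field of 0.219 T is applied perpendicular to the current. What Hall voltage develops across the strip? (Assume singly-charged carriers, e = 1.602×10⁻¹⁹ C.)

V_H = IB/(n e t).
V_H = (3.19)(0.219)/((2.11×10²⁶)(1.602×10⁻¹⁹)(1.16×10⁻⁴)) ≈ 1.78×10⁻⁴ V.

V_H ≈ 1.78×10⁻⁴ V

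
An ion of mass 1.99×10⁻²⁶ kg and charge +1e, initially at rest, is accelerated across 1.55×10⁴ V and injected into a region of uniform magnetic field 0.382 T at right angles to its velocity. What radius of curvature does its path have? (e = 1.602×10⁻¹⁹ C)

r ≈ 0.162 m

Acceleration: |q|V = ½mv² ⇒ v = √(2|q|V/m) = √(2·1.602×10⁻¹⁹·1.55×10⁴/1.99×10⁻²⁶) ≈ 4.996×10⁵ m/s.
In the field: r = mv/(|q|B) = (1.99×10⁻²⁶)(4.996×10⁵)/((1.602×10⁻¹⁹)(0.382)) ≈ 0.162 m.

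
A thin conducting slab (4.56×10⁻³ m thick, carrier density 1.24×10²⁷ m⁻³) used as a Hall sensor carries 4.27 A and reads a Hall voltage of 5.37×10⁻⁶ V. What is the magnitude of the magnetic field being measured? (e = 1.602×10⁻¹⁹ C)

B ≈ 1.14 T

From V_H = IB/(n e t), B = V_H n e t / I.
B = (5.37×10⁻⁶)(1.24×10²⁷)(1.602×10⁻¹⁹)(4.56×10⁻³)/4.27 ≈ 1.14 T.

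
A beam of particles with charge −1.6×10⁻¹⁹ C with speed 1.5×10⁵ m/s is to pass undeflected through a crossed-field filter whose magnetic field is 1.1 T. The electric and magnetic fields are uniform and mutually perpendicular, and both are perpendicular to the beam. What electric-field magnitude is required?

For straight-line motion qE = qvB, so E = vB.
E = 1.5×10⁵ × 1.1 = 1.6×10⁵ V/m.

E = 1.6×10⁵ V/m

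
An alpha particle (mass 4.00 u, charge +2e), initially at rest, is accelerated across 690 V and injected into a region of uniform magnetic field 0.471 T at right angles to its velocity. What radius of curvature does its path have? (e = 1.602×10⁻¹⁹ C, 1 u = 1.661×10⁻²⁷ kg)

Acceleration: |q|V = ½mv² ⇒ v = √(2|q|V/m) = √(2·3.204×10⁻¹⁹·690/6.644×10⁻²⁷) ≈ 2.580×10⁵ m/s.
In the field: r = mv/(|q|B) = (6.644×10⁻²⁷)(2.580×10⁵)/((3.204×10⁻¹⁹)(0.471)) ≈ 0.0114 m.

r ≈ 0.0114 m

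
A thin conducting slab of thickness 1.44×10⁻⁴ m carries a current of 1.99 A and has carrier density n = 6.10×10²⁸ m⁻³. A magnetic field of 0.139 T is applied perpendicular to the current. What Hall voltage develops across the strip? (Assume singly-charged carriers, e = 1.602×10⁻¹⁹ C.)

V_H = IB/(n e t).
V_H = (1.99)(0.139)/((6.10×10²⁸)(1.602×10⁻¹⁹)(1.44×10⁻⁴)) ≈ 1.97×10⁻⁷ V.

V_H ≈ 1.97×10⁻⁷ V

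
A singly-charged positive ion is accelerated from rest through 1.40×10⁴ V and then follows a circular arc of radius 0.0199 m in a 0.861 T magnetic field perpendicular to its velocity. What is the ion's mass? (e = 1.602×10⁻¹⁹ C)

m ≈ 1.68×10⁻²⁷ kg

Combine |q|V = ½mv² and r = mv/(|q|B): eliminate v to get m = qB²r²/(2V).
m = (1.602×10⁻¹⁹)(0.861)²(0.0199)²/(2·1.40×10⁴) ≈ 1.68×10⁻²⁷ kg.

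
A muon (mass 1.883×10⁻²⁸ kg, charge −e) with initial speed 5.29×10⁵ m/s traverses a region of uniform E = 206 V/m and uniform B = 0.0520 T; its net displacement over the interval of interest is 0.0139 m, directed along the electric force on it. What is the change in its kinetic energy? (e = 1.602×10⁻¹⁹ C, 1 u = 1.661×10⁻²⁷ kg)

ΔKE ≈ 4.59×10⁻¹⁹ J

The magnetic force is always ⟂ v and does no work; only the electric force changes KE.
ΔKE = F_E · d = |q|E d = (1.602×10⁻¹⁹)(206)(0.0139) ≈ 4.59×10⁻¹⁹ J.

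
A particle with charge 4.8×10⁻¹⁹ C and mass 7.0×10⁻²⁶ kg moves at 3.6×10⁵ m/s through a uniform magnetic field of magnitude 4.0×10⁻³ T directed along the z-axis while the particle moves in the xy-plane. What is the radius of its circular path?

r ≈ 13 m

The magnetic force provides the centripetal force: |q|vB = mv²/r.
r = mv/(|q|B) = (7.0×10⁻²⁶)(3.6×10⁵)/((4.8×10⁻¹⁹)(4.0×10⁻³)) ≈ 13 m.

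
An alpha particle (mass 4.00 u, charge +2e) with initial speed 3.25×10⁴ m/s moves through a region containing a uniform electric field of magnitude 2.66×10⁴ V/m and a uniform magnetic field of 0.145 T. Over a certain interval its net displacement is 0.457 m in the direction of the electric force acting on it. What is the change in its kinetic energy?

ΔKE ≈ 3.89×10⁻¹⁵ J

The magnetic force is always ⟂ v and does no work; only the electric force changes KE.
ΔKE = F_E · d = |q|E d = (3.204×10⁻¹⁹)(2.66×10⁴)(0.457) ≈ 3.89×10⁻¹⁵ J.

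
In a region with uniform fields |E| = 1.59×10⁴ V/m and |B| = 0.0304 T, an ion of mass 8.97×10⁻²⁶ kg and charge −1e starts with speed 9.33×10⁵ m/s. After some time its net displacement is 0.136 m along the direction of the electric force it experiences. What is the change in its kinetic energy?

ΔKE ≈ 3.46×10⁻¹⁶ J

The magnetic force is always ⟂ v and does no work; only the electric force changes KE.
ΔKE = F_E · d = |q|E d = (1.602×10⁻¹⁹)(1.59×10⁴)(0.136) ≈ 3.46×10⁻¹⁶ J.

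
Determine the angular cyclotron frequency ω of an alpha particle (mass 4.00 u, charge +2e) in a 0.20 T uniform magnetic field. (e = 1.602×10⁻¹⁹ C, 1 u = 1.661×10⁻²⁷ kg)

ω ≈ 9.6×10⁶ rad/s

ω = |q|B/m.
ω = (3.204×10⁻¹⁹)(0.20)/6.644×10⁻²⁷ ≈ 9.6×10⁶ rad/s.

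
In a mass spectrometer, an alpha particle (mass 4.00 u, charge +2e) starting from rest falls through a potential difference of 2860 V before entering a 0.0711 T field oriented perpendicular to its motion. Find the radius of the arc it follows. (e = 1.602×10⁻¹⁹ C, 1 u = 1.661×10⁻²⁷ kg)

r ≈ 0.153 m

Acceleration: |q|V = ½mv² ⇒ v = √(2|q|V/m) = √(2·3.204×10⁻¹⁹·2860/6.644×10⁻²⁷) ≈ 5.252×10⁵ m/s.
In the field: r = mv/(|q|B) = (6.644×10⁻²⁷)(5.252×10⁵)/((3.204×10⁻¹⁹)(0.0711)) ≈ 0.153 m.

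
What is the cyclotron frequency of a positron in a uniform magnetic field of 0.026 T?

f ≈ 7.3×10⁸ Hz

f = |q|B/(2πm).
f = (1.602×10⁻¹⁹)(0.026)/(2π·9.109×10⁻³¹) ≈ 7.3×10⁸ Hz.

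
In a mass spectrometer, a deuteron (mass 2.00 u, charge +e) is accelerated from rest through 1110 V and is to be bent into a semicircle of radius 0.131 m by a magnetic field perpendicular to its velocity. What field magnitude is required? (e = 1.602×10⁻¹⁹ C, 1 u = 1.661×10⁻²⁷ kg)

B ≈ 0.0518 T

v = √(2|q|V/m) = √(2·1.602×10⁻¹⁹·1110/3.322×10⁻²⁷) ≈ 3.272×10⁵ m/s.
B = mv/(|q|r) = (3.322×10⁻²⁷)(3.272×10⁵)/((1.602×10⁻¹⁹)(0.131)) ≈ 0.0518 T.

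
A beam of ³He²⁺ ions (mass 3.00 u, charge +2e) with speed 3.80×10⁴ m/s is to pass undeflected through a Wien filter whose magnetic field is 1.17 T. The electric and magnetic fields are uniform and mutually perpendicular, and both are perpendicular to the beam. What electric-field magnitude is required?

E = 4.45×10⁴ V/m

For straight-line motion qE = qvB, so E = vB.
E = 3.80×10⁴ × 1.17 = 4.45×10⁴ V/m.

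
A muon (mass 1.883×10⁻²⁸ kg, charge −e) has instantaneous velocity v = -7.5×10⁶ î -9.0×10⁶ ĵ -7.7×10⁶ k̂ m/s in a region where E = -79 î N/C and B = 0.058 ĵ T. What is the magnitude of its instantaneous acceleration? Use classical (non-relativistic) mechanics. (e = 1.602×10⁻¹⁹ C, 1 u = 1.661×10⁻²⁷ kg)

v×B = (4.47×10⁵, 0, -4.35×10⁵) N/C.
E + v×B = (4.47×10⁵, 0, -4.35×10⁵) N/C.
F = q(E + v×B) = (−1.602×10⁻¹⁹ C)·(4.47×10⁵, 0, -4.35×10⁵) = (-7.15×10⁻¹⁴, 0, 6.97×10⁻¹⁴) N.
|a| = |F|/m = 9.987×10⁻¹⁴/1.883×10⁻²⁸ ≈ 5.30×10¹⁴ m/s².

|a| ≈ 5.30×10¹⁴ m/s²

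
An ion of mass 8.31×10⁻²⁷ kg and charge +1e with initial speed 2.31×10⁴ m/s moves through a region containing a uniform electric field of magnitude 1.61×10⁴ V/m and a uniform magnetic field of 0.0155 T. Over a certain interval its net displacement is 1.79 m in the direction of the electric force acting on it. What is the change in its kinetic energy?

ΔKE ≈ 4.62×10⁻¹⁵ J

The magnetic force is always ⟂ v and does no work; only the electric force changes KE.
ΔKE = F_E · d = |q|E d = (1.602×10⁻¹⁹)(1.61×10⁴)(1.79) ≈ 4.62×10⁻¹⁵ J.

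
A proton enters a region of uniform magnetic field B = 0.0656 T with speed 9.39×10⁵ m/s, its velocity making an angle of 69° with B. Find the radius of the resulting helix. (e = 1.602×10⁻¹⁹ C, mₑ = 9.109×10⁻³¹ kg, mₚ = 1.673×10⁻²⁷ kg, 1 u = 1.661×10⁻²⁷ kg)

v⊥ = v sinθ = 9.39×10⁵·sin69° ≈ 8.766×10⁵ m/s.
r = m v⊥/(|q|B) = (1.673×10⁻²⁷)(8.766×10⁵)/((1.602×10⁻¹⁹)(0.0656)) ≈ 0.140 m.

r ≈ 0.140 m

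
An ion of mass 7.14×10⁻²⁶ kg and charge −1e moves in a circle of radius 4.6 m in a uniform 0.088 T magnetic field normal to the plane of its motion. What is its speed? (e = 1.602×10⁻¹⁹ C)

From |q|vB = mv²/r, v = |q|Br/m.
v = (1.602×10⁻¹⁹)(0.088)(4.6)/7.14×10⁻²⁶ ≈ 9.1×10⁵ m/s.

v ≈ 9.1×10⁵ m/s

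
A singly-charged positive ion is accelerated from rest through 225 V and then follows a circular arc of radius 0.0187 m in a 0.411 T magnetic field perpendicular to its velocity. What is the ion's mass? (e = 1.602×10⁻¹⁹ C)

m ≈ 2.10×10⁻²⁶ kg

Combine |q|V = ½mv² and r = mv/(|q|B): eliminate v to get m = qB²r²/(2V).
m = (1.602×10⁻¹⁹)(0.411)²(0.0187)²/(2·225) ≈ 2.10×10⁻²⁶ kg.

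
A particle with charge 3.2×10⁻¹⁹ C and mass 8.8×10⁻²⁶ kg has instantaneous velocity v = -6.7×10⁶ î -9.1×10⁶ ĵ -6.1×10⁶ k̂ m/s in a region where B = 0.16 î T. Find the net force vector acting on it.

v×B = (0, -9.76×10⁵, 1.46×10⁶) N/C.
F = q v×B = (3.2×10⁻¹⁹ C)·(0, -9.76×10⁵, 1.46×10⁶) = (0, -3.12×10⁻¹³, 4.66×10⁻¹³) N.

F ≈ (0, -3.12×10⁻¹³, 4.66×10⁻¹³) N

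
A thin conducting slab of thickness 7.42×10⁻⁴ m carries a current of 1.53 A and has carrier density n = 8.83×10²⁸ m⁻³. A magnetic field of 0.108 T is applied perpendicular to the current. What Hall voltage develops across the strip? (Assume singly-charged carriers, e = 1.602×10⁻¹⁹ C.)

V_H ≈ 1.57×10⁻⁸ V

V_H = IB/(n e t).
V_H = (1.53)(0.108)/((8.83×10²⁸)(1.602×10⁻¹⁹)(7.42×10⁻⁴)) ≈ 1.57×10⁻⁸ V.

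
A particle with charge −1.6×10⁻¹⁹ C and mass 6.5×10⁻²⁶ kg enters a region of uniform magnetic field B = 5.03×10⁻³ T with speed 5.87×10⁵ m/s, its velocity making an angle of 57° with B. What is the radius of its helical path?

v⊥ = v sinθ = 5.87×10⁵·sin57° ≈ 4.923×10⁵ m/s.
r = m v⊥/(|q|B) = (6.5×10⁻²⁶)(4.923×10⁵)/((1.6×10⁻¹⁹)(5.03×10⁻³)) ≈ 39.8 m.

r ≈ 39.8 m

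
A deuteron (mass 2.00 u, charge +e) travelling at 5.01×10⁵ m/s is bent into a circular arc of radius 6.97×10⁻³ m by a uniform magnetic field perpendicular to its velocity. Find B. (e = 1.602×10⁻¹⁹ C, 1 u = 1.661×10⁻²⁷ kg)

B ≈ 1.49 T

From |q|vB = mv²/r, B = mv/(|q|r).
B = (3.322×10⁻²⁷)(5.01×10⁵)/((1.602×10⁻¹⁹)(6.97×10⁻³)) ≈ 1.49 T.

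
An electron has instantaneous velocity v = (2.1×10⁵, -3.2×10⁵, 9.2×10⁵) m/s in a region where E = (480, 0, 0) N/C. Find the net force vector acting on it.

Only an electric field acts, so F = qE = (−1.602×10⁻¹⁹ C)·(480, 0, 0) = (-7.69×10⁻¹⁷, 0, 0) N.

F ≈ (-7.69×10⁻¹⁷, 0, 0) N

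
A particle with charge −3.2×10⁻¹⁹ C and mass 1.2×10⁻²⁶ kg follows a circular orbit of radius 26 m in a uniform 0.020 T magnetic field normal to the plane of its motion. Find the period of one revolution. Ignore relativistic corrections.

T ≈ 1.2×10⁻⁵ s

The cyclotron period depends only on m, q, B: T = 2πm/(|q|B).
T = 2π(1.2×10⁻²⁶)/((3.2×10⁻¹⁹)(0.020)) ≈ 1.2×10⁻⁵ s.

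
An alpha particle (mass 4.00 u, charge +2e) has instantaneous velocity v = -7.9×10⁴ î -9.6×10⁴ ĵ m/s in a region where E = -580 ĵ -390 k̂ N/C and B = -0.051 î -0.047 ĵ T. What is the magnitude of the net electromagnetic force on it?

|F| ≈ 5.37×10⁻¹⁶ N

v×B = (0, 0, -1180) N/C.
E + v×B = (0, -580, -1570) N/C.
F = q(E + v×B) = (3.204×10⁻¹⁹ C)·(0, -580, -1570) = (0, -1.86×10⁻¹⁶, -5.04×10⁻¹⁶) N.
|F| = 5.37×10⁻¹⁶ N.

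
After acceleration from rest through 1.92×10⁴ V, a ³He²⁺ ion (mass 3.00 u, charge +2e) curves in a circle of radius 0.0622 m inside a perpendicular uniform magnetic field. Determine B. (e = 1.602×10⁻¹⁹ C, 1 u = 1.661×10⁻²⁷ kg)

v = √(2|q|V/m) = √(2·3.204×10⁻¹⁹·1.92×10⁴/4.983×10⁻²⁷) ≈ 1.571×10⁶ m/s.
B = mv/(|q|r) = (4.983×10⁻²⁷)(1.571×10⁶)/((3.204×10⁻¹⁹)(0.0622)) ≈ 0.393 T.

B ≈ 0.393 T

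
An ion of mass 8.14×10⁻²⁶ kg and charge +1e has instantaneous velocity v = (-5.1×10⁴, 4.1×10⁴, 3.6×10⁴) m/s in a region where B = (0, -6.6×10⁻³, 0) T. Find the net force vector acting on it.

F ≈ (3.81×10⁻¹⁷, 0, 5.39×10⁻¹⁷) N

v×B = (238, 0, 337) N/C.
F = q v×B = (1.602×10⁻¹⁹ C)·(238, 0, 337) = (3.81×10⁻¹⁷, 0, 5.39×10⁻¹⁷) N.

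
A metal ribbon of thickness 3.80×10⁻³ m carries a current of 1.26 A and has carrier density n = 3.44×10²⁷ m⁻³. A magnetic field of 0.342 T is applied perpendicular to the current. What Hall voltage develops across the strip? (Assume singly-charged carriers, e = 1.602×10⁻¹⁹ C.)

V_H ≈ 2.06×10⁻⁷ V

V_H = IB/(n e t).
V_H = (1.26)(0.342)/((3.44×10²⁷)(1.602×10⁻¹⁹)(3.80×10⁻³)) ≈ 2.06×10⁻⁷ V.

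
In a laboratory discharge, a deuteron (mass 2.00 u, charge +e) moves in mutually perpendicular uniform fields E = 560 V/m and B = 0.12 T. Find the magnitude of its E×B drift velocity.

v_d ≈ 4700 m/s

In crossed fields the guiding centre drifts at v_d = |E×B|/B² = E/B, independent of charge and mass.
v_d = 560/0.12 = 4700 m/s.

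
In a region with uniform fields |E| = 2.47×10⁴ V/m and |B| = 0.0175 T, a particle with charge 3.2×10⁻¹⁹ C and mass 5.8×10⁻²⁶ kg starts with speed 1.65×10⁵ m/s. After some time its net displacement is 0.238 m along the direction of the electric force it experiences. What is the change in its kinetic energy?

ΔKE ≈ 1.88×10⁻¹⁵ J

The magnetic force is always ⟂ v and does no work; only the electric force changes KE.
ΔKE = F_E · d = |q|E d = (3.2×10⁻¹⁹)(2.47×10⁴)(0.238) ≈ 1.88×10⁻¹⁵ J.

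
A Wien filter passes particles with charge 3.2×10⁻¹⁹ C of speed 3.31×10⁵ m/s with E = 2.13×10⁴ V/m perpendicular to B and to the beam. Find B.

B = 0.0644 T

Balance of forces in the selector: qE = qvB ⇒ B = E/v.
B = 2.13×10⁴/3.31×10⁵ = 0.0644 T.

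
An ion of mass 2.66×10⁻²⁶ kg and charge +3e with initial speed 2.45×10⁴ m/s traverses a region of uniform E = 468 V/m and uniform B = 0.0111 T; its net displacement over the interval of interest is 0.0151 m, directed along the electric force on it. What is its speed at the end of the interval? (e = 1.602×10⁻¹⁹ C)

v_f ≈ 2.93×10⁴ m/s

B does no work; ΔKE = |q|E d.
½mv_f² = ½mv₀² + |q|Ed = ½(2.66×10⁻²⁶)(2.45×10⁴)² + (4.806×10⁻¹⁹)(468)(0.0151) ≈ 7.983×10⁻¹⁸ J + 3.396×10⁻¹⁸ J ≈ 1.138×10⁻¹⁷ J.
v_f = √(2·1.138×10⁻¹⁷/2.66×10⁻²⁶) ≈ 2.93×10⁴ m/s.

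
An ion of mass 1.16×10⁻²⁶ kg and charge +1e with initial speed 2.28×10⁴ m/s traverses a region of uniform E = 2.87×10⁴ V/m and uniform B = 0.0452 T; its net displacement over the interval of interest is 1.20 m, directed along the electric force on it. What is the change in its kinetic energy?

The magnetic force is always ⟂ v and does no work; only the electric force changes KE.
ΔKE = F_E · d = |q|E d = (1.602×10⁻¹⁹)(2.87×10⁴)(1.20) ≈ 5.52×10⁻¹⁵ J.

ΔKE ≈ 5.52×10⁻¹⁵ J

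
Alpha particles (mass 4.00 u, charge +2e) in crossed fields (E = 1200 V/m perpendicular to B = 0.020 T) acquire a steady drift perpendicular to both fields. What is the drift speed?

v_d ≈ 6.0×10⁴ m/s

The steady drift has the magnetic force balancing the electric force, so v_d = E/B.
v_d = 1200/0.020 = 6.0×10⁴ m/s.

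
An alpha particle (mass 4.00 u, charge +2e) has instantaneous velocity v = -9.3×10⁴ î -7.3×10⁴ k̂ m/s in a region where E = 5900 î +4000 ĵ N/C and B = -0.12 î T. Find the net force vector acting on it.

F ≈ (1.89×10⁻¹⁵, 4.09×10⁻¹⁵, 0) N

v×B = (0, 8760, 0) N/C.
E + v×B = (5900, 1.28×10⁴, 0) N/C.
F = q(E + v×B) = (3.204×10⁻¹⁹ C)·(5900, 1.28×10⁴, 0) = (1.89×10⁻¹⁵, 4.09×10⁻¹⁵, 0) N.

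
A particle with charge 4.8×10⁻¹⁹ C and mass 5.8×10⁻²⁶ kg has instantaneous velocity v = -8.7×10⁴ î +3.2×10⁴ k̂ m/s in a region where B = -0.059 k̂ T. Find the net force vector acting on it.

F ≈ (0, -2.46×10⁻¹⁵, 0) N

v×B = (0, -5130, 0) N/C.
F = q v×B = (4.8×10⁻¹⁹ C)·(0, -5130, 0) = (0, -2.46×10⁻¹⁵, 0) N.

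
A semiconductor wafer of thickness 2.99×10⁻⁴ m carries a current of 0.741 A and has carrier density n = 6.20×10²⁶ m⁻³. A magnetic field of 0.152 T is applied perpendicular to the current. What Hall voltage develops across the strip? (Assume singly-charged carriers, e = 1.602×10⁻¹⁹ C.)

V_H = IB/(n e t).
V_H = (0.741)(0.152)/((6.20×10²⁶)(1.602×10⁻¹⁹)(2.99×10⁻⁴)) ≈ 3.79×10⁻⁶ V.

V_H ≈ 3.79×10⁻⁶ V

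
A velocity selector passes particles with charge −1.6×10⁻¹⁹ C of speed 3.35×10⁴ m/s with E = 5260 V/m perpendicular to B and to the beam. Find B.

B = 0.157 T

Balance of forces in the selector: qE = qvB ⇒ B = E/v.
B = 5260/3.35×10⁴ = 0.157 T.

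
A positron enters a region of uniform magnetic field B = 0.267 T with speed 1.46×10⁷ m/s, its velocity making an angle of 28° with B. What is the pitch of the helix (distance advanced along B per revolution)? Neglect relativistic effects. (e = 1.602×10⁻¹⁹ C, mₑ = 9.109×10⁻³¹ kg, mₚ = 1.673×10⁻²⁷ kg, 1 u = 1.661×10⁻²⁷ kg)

p ≈ 1.72×10⁻³ m

v∥ = v cosθ = 1.46×10⁷·cos28° ≈ 1.289×10⁷ m/s.
T = 2πm/(|q|B) = 2π(9.109×10⁻³¹)/((1.602×10⁻¹⁹)(0.267)) ≈ 1.338×10⁻¹⁰ s.
pitch = v∥ T = (1.289×10⁷)(1.338×10⁻¹⁰) ≈ 1.72×10⁻³ m.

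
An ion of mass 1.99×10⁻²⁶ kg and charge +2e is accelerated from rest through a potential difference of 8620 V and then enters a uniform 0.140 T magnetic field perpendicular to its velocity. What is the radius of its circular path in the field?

r ≈ 0.234 m

Acceleration: |q|V = ½mv² ⇒ v = √(2|q|V/m) = √(2·3.204×10⁻¹⁹·8620/1.99×10⁻²⁶) ≈ 5.269×10⁵ m/s.
In the field: r = mv/(|q|B) = (1.99×10⁻²⁶)(5.269×10⁵)/((3.204×10⁻¹⁹)(0.140)) ≈ 0.234 m.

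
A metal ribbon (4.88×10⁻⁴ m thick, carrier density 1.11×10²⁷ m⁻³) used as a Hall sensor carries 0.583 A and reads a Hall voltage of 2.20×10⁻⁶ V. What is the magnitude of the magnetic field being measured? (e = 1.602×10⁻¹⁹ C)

From V_H = IB/(n e t), B = V_H n e t / I.
B = (2.20×10⁻⁶)(1.11×10²⁷)(1.602×10⁻¹⁹)(4.88×10⁻⁴)/0.583 ≈ 0.327 T.

B ≈ 0.327 T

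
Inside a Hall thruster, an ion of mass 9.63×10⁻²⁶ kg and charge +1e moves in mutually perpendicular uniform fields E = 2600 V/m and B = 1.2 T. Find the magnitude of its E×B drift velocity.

v_d ≈ 2200 m/s

In crossed fields the guiding centre drifts at v_d = |E×B|/B² = E/B, independent of charge and mass.
v_d = 2600/1.2 = 2200 m/s.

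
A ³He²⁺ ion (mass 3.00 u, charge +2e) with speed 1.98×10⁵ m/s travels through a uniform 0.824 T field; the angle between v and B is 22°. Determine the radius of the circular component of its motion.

r ≈ 1.40×10⁻³ m

v⊥ = v sinθ = 1.98×10⁵·sin22° ≈ 7.417×10⁴ m/s.
r = m v⊥/(|q|B) = (4.983×10⁻²⁷)(7.417×10⁴)/((3.204×10⁻¹⁹)(0.824)) ≈ 1.40×10⁻³ m.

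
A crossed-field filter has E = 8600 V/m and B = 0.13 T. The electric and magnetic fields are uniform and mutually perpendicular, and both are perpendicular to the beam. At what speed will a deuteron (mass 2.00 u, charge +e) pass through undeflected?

v = 6.6×10⁴ m/s

Straight-line motion ⇒ electric and magnetic forces cancel, so E = vB.
v = E/B = 8600/0.13 = 6.6×10⁴ m/s.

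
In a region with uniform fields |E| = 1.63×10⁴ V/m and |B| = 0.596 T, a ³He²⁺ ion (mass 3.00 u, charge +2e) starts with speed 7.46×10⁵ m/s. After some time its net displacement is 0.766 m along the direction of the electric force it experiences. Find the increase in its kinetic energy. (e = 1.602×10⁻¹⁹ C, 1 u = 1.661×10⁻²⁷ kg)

The magnetic force is always ⟂ v and does no work; only the electric force changes KE.
ΔKE = F_E · d = |q|E d = (3.204×10⁻¹⁹)(1.63×10⁴)(0.766) ≈ 4.00×10⁻¹⁵ J.

ΔKE ≈ 4.00×10⁻¹⁵ J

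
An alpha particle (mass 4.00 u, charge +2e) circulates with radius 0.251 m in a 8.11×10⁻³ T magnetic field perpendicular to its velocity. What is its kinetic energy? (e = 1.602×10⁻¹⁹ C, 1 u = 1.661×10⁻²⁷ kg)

v = |q|Br/m, then KE = ½mv² = (qBr)²/(2m).
v = (3.204×10⁻¹⁹)(8.11×10⁻³)(0.251)/6.644×10⁻²⁷ ≈ 9.817×10⁴ m/s.
KE = ½(6.644×10⁻²⁷)(9.817×10⁴)² ≈ 3.20×10⁻¹⁷ J = 200 eV.

KE ≈ 200 eV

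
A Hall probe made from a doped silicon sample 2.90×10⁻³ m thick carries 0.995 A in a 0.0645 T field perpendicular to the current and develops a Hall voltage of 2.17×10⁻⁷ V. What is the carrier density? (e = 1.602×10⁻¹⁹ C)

From V_H = IB/(n e t), n = IB/(V_H e t).
n = (0.995)(0.0645)/((2.17×10⁻⁷)(1.602×10⁻¹⁹)(2.90×10⁻³)) ≈ 6.37×10²⁶ m⁻³.

n ≈ 6.37×10²⁶ m⁻³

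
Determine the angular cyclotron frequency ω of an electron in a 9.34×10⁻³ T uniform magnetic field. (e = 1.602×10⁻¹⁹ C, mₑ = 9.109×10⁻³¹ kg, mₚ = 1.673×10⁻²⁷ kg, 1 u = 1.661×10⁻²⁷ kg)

ω ≈ 1.64×10⁹ rad/s

ω = |q|B/m.
ω = (1.602×10⁻¹⁹)(9.34×10⁻³)/9.109×10⁻³¹ ≈ 1.64×10⁹ rad/s.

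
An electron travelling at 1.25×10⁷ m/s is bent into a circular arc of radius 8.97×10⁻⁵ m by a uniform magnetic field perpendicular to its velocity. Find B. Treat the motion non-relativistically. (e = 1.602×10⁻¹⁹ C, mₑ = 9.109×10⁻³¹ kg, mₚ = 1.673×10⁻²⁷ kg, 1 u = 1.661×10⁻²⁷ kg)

From |q|vB = mv²/r, B = mv/(|q|r).
B = (9.109×10⁻³¹)(1.25×10⁷)/((1.602×10⁻¹⁹)(8.97×10⁻⁵)) ≈ 0.792 T.

B ≈ 0.792 T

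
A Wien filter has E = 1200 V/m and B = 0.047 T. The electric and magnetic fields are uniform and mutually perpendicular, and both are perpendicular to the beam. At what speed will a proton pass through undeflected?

v = 2.6×10⁴ m/s

Zero net Lorentz force requires |qE| = |q v×B|, i.e. E = vB.
v = E/B = 1200/0.047 = 2.6×10⁴ m/s.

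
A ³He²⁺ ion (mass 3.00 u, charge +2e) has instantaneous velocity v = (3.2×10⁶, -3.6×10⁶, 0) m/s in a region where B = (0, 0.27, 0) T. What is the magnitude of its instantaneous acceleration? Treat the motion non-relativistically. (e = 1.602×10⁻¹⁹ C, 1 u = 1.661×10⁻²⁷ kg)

v×B = (0, 0, 8.64×10⁵) N/C.
F = q v×B = (3.204×10⁻¹⁹ C)·(0, 0, 8.64×10⁵) = (0, 0, 2.77×10⁻¹³) N.
|a| = |F|/m = 2.768×10⁻¹³/4.983×10⁻²⁷ ≈ 5.56×10¹³ m/s².

|a| ≈ 5.56×10¹³ m/s²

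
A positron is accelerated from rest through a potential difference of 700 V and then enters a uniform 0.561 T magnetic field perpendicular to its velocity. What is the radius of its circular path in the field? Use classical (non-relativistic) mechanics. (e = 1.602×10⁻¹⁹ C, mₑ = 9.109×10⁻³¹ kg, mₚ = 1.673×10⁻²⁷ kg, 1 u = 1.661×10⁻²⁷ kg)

Acceleration: |q|V = ½mv² ⇒ v = √(2|q|V/m) = √(2·1.602×10⁻¹⁹·700/9.109×10⁻³¹) ≈ 1.569×10⁷ m/s.
In the field: r = mv/(|q|B) = (9.109×10⁻³¹)(1.569×10⁷)/((1.602×10⁻¹⁹)(0.561)) ≈ 1.59×10⁻⁴ m.

r ≈ 1.59×10⁻⁴ m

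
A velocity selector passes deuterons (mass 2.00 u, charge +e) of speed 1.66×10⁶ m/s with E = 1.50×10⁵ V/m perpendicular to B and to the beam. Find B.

Balance of forces in the selector: qE = qvB ⇒ B = E/v.
B = 1.50×10⁵/1.66×10⁶ = 0.0904 T.

B = 0.0904 T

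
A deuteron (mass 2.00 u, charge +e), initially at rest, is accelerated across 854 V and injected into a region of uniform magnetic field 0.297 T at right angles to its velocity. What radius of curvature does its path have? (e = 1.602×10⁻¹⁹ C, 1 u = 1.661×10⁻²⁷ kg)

r ≈ 0.0200 m

Acceleration: |q|V = ½mv² ⇒ v = √(2|q|V/m) = √(2·1.602×10⁻¹⁹·854/3.322×10⁻²⁷) ≈ 2.870×10⁵ m/s.
In the field: r = mv/(|q|B) = (3.322×10⁻²⁷)(2.870×10⁵)/((1.602×10⁻¹⁹)(0.297)) ≈ 0.0200 m.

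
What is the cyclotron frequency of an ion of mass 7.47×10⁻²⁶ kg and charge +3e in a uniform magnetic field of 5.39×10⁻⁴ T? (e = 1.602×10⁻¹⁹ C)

f ≈ 552 Hz

f = |q|B/(2πm).
f = (4.806×10⁻¹⁹)(5.39×10⁻⁴)/(2π·7.47×10⁻²⁶) ≈ 552 Hz.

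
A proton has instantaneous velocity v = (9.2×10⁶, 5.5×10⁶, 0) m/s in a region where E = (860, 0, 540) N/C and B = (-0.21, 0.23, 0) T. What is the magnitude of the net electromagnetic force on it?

|F| ≈ 5.24×10⁻¹³ N

v×B = (0, 0, 3.27×10⁶) N/C.
E + v×B = (860, 0, 3.27×10⁶) N/C.
F = q(E + v×B) = (1.602×10⁻¹⁹ C)·(860, 0, 3.27×10⁶) = (1.38×10⁻¹⁶, 0, 5.24×10⁻¹³) N.
|F| = 5.24×10⁻¹³ N.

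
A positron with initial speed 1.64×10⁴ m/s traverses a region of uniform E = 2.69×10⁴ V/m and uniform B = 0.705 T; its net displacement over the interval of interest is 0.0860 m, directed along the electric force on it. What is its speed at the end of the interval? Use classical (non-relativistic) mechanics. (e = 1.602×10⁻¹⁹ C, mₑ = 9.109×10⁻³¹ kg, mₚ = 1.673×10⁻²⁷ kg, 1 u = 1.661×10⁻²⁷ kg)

B does no work; ΔKE = |q|E d.
½mv_f² = ½mv₀² + |q|Ed = ½(9.109×10⁻³¹)(1.64×10⁴)² + (1.602×10⁻¹⁹)(2.69×10⁴)(0.0860) ≈ 1.225×10⁻²² J + 3.706×10⁻¹⁶ J ≈ 3.706×10⁻¹⁶ J.
v_f = √(2·3.706×10⁻¹⁶/9.109×10⁻³¹) ≈ 2.85×10⁷ m/s.

v_f ≈ 2.85×10⁷ m/s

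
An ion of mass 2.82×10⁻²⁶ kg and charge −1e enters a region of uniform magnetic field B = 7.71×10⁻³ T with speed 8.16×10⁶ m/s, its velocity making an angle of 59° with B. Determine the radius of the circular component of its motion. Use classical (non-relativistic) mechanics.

v⊥ = v sinθ = 8.16×10⁶·sin59° ≈ 6.994×10⁶ m/s.
r = m v⊥/(|q|B) = (2.82×10⁻²⁶)(6.994×10⁶)/((1.602×10⁻¹⁹)(7.71×10⁻³)) ≈ 160 m.

r ≈ 160 m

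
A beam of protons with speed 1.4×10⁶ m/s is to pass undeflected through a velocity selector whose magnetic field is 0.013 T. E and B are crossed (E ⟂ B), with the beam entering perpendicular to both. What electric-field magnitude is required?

For straight-line motion qE = qvB, so E = vB.
E = 1.4×10⁶ × 0.013 = 1.8×10⁴ V/m.

E = 1.8×10⁴ V/m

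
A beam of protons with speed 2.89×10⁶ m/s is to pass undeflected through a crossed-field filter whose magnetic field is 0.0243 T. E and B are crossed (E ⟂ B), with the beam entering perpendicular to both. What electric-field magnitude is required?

E = 7.02×10⁴ V/m

For straight-line motion qE = qvB, so E = vB.
E = 2.89×10⁶ × 0.0243 = 7.02×10⁴ V/m.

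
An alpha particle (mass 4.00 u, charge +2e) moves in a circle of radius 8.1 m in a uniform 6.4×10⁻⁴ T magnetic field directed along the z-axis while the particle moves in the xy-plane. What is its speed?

From |q|vB = mv²/r, v = |q|Br/m.
v = (3.204×10⁻¹⁹)(6.4×10⁻⁴)(8.1)/6.644×10⁻²⁷ ≈ 2.5×10⁵ m/s.

v ≈ 2.5×10⁵ m/s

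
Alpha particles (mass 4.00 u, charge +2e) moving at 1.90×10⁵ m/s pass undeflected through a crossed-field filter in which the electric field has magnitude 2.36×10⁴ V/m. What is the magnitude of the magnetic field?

B = 0.124 T

Balance of forces in the selector: qE = qvB ⇒ B = E/v.
B = 2.36×10⁴/1.90×10⁵ = 0.124 T.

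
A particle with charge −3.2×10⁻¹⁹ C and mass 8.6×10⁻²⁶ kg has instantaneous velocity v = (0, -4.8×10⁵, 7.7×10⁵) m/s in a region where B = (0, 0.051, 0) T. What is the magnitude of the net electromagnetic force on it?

|F| ≈ 1.26×10⁻¹⁴ N

v×B = (-3.93×10⁴, 0, 0) N/C.
F = q v×B = (−3.2×10⁻¹⁹ C)·(-3.93×10⁴, 0, 0) = (1.26×10⁻¹⁴, 0, 0) N.
|F| = 1.26×10⁻¹⁴ N.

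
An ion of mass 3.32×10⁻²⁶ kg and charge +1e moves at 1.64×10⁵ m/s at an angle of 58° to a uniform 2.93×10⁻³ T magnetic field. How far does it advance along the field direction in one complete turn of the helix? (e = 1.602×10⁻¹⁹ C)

p ≈ 38.6 m

v∥ = v cosθ = 1.64×10⁵·cos58° ≈ 8.691×10⁴ m/s.
T = 2πm/(|q|B) = 2π(3.32×10⁻²⁶)/((1.602×10⁻¹⁹)(2.93×10⁻³)) ≈ 4.444×10⁻⁴ s.
pitch = v∥ T = (8.691×10⁴)(4.444×10⁻⁴) ≈ 38.6 m.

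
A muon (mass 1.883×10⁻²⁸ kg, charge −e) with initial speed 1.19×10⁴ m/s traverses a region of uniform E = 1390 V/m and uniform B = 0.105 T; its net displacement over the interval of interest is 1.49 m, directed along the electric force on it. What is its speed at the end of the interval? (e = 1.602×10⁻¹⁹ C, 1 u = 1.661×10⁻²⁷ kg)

v_f ≈ 1.88×10⁶ m/s

B does no work; ΔKE = |q|E d.
½mv_f² = ½mv₀² + |q|Ed = ½(1.883×10⁻²⁸)(1.19×10⁴)² + (1.602×10⁻¹⁹)(1390)(1.49) ≈ 1.333×10⁻²⁰ J + 3.318×10⁻¹⁶ J ≈ 3.318×10⁻¹⁶ J.
v_f = √(2·3.318×10⁻¹⁶/1.883×10⁻²⁸) ≈ 1.88×10⁶ m/s.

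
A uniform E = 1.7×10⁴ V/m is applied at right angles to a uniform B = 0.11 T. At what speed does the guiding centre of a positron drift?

The steady drift has the magnetic force balancing the electric force, so v_d = E/B.
v_d = 1.7×10⁴/0.11 = 1.5×10⁵ m/s.

v_d ≈ 1.5×10⁵ m/s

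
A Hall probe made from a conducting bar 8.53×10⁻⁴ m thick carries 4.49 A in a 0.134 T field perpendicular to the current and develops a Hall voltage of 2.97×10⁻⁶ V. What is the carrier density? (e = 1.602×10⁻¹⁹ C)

n ≈ 1.48×10²⁷ m⁻³

From V_H = IB/(n e t), n = IB/(V_H e t).
n = (4.49)(0.134)/((2.97×10⁻⁶)(1.602×10⁻¹⁹)(8.53×10⁻⁴)) ≈ 1.48×10²⁷ m⁻³.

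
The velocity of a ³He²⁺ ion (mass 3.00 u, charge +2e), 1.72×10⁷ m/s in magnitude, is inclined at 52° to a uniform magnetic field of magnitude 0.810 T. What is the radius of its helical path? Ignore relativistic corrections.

r ≈ 0.260 m

v⊥ = v sinθ = 1.72×10⁷·sin52° ≈ 1.355×10⁷ m/s.
r = m v⊥/(|q|B) = (4.983×10⁻²⁷)(1.355×10⁷)/((3.204×10⁻¹⁹)(0.810)) ≈ 0.260 m.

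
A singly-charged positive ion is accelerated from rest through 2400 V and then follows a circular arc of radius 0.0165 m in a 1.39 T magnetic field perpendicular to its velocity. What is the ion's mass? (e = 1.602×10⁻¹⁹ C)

m ≈ 1.76×10⁻²⁶ kg

Combine |q|V = ½mv² and r = mv/(|q|B): eliminate v to get m = qB²r²/(2V).
m = (1.602×10⁻¹⁹)(1.39)²(0.0165)²/(2·2400) ≈ 1.76×10⁻²⁶ kg.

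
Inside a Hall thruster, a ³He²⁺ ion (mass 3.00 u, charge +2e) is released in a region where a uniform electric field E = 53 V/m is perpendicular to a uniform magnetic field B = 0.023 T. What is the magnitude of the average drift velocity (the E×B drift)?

v_d ≈ 2300 m/s

The E×B drift speed is v_d = E/B.
v_d = 53/0.023 = 2300 m/s.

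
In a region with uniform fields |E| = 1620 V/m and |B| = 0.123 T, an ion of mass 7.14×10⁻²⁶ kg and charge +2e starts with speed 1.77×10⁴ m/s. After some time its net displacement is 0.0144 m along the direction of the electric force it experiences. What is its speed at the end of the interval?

B does no work; ΔKE = |q|E d.
½mv_f² = ½mv₀² + |q|Ed = ½(7.14×10⁻²⁶)(1.77×10⁴)² + (3.204×10⁻¹⁹)(1620)(0.0144) ≈ 1.118×10⁻¹⁷ J + 7.474×10⁻¹⁸ J ≈ 1.866×10⁻¹⁷ J.
v_f = √(2·1.866×10⁻¹⁷/7.14×10⁻²⁶) ≈ 2.29×10⁴ m/s.

v_f ≈ 2.29×10⁴ m/s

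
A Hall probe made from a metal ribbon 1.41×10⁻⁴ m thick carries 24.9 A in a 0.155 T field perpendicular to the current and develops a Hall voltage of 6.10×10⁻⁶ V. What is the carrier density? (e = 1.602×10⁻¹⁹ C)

From V_H = IB/(n e t), n = IB/(V_H e t).
n = (24.9)(0.155)/((6.10×10⁻⁶)(1.602×10⁻¹⁹)(1.41×10⁻⁴)) ≈ 2.80×10²⁸ m⁻³.

n ≈ 2.80×10²⁸ m⁻³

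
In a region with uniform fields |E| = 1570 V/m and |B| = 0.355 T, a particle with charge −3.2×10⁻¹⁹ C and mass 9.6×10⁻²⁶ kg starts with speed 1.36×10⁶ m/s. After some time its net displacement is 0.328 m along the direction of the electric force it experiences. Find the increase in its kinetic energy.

ΔKE ≈ 1.65×10⁻¹⁶ J

The magnetic force is always ⟂ v and does no work; only the electric force changes KE.
ΔKE = F_E · d = |q|E d = (3.2×10⁻¹⁹)(1570)(0.328) ≈ 1.65×10⁻¹⁶ J.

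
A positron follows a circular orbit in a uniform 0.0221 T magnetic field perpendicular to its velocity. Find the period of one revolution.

The cyclotron period depends only on m, q, B: T = 2πm/(|q|B).
T = 2π(9.109×10⁻³¹)/((1.602×10⁻¹⁹)(0.0221)) ≈ 1.62×10⁻⁹ s.

T ≈ 1.62×10⁻⁹ s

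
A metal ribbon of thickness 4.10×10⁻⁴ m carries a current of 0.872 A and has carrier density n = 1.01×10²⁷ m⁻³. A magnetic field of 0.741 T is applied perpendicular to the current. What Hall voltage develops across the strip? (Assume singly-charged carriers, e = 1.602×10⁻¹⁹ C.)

V_H = IB/(n e t).
V_H = (0.872)(0.741)/((1.01×10²⁷)(1.602×10⁻¹⁹)(4.10×10⁻⁴)) ≈ 9.74×10⁻⁶ V.

V_H ≈ 9.74×10⁻⁶ V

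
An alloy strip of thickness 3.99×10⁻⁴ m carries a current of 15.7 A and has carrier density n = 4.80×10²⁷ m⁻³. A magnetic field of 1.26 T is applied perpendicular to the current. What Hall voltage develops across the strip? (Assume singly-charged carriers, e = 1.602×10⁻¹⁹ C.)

V_H ≈ 6.45×10⁻⁵ V

V_H = IB/(n e t).
V_H = (15.7)(1.26)/((4.80×10²⁷)(1.602×10⁻¹⁹)(3.99×10⁻⁴)) ≈ 6.45×10⁻⁵ V.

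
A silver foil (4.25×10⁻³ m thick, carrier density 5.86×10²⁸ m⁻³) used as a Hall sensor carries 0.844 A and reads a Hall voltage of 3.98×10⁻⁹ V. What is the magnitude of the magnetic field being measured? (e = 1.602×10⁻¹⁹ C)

From V_H = IB/(n e t), B = V_H n e t / I.
B = (3.98×10⁻⁹)(5.86×10²⁸)(1.602×10⁻¹⁹)(4.25×10⁻³)/0.844 ≈ 0.188 T.

B ≈ 0.188 T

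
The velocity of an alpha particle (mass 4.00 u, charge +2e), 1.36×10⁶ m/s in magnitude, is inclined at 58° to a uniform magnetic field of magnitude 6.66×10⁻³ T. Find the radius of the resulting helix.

v⊥ = v sinθ = 1.36×10⁶·sin58° ≈ 1.153×10⁶ m/s.
r = m v⊥/(|q|B) = (6.644×10⁻²⁷)(1.153×10⁶)/((3.204×10⁻¹⁹)(6.66×10⁻³)) ≈ 3.59 m.

r ≈ 3.59 m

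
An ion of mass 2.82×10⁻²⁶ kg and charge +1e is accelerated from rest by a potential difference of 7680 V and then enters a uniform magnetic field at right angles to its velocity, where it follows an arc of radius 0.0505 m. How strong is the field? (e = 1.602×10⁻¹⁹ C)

B ≈ 1.03 T

v = √(2|q|V/m) = √(2·1.602×10⁻¹⁹·7680/2.82×10⁻²⁶) ≈ 2.954×10⁵ m/s.
B = mv/(|q|r) = (2.82×10⁻²⁶)(2.954×10⁵)/((1.602×10⁻¹⁹)(0.0505)) ≈ 1.03 T.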